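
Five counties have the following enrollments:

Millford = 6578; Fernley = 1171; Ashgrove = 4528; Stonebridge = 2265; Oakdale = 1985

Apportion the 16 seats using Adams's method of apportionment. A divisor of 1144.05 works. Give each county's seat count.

Millford=6; Fernley=2; Ashgrove=4; Stonebridge=2; Oakdale=2

With modified divisor 1144.05: modified quotas Millford 5.750, Fernley 1.024, Ashgrove 3.958, Stonebridge 1.980, Oakdale 1.735.
Rounding up: Millford 6, Fernley 2, Ashgrove 4, Stonebridge 2, Oakdale 2 (total 16).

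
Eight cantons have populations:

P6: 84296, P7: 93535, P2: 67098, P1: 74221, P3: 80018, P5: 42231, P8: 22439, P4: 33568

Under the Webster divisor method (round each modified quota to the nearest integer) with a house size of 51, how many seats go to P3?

Standard divisor 497406/51 ≈ 9753.059; standard quotas: P6 8.643, P7 9.590, P2 6.880, P1 7.610, P3 8.204, P5 4.330, P8 2.301, P4 3.442.
Rounding to the nearest integer gives P6 9, P7 10, P2 7, P1 8, P3 8, P5 4, P8 2, P4 3 — total 51, matching the house size, so no adjustment is needed.
P3 receives 8.

8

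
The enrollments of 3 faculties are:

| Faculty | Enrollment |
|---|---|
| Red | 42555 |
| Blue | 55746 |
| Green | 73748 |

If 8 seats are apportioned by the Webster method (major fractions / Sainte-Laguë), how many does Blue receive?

Standard divisor 172049/8 ≈ 21506.125; standard quotas: Red 1.979, Blue 2.592, Green 3.429.
Rounding to the nearest integer gives Red 2, Blue 3, Green 3 — total 8, matching the house size, so no adjustment is needed.
Blue receives 3.

3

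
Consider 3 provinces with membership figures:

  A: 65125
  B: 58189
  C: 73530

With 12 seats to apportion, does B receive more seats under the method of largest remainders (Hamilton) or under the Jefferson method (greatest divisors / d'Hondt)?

Hamilton

Hamilton: A 4, B 4, C 4.
Jefferson: A 4, B 3, C 5.
B gets 4 under Hamilton and 3 under Jefferson.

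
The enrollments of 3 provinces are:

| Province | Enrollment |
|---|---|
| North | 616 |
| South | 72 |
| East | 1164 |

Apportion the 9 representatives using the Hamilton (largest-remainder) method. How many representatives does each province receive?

Standard divisor: 1852 ÷ 9 ≈ 205.778.
Standard quotas: North 2.994, South 0.350, East 5.657.
Lower quotas: North 2, South 0, East 5 (sum 7, leaving 2 seats).
Remainders in descending order: North 0.994, East 0.657, South 0.350.
The surplus seats go to North, East.

North=3; South=0; East=6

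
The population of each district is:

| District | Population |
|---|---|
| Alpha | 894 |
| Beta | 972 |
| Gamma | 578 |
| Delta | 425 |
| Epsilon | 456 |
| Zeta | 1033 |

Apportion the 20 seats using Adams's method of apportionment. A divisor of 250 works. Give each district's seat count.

Alpha 4; Beta 4; Gamma 3; Delta 2; Epsilon 2; Zeta 5

With modified divisor 250: modified quotas Alpha 3.576, Beta 3.888, Gamma 2.312, Delta 1.700, Epsilon 1.824, Zeta 4.132.
Rounding up: Alpha 4, Beta 4, Gamma 3, Delta 2, Epsilon 2, Zeta 5 (total 20).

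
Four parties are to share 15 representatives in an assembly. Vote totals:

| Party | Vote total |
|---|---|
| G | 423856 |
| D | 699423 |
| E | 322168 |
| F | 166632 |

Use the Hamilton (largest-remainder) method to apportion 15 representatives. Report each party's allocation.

G: 4, D: 6, E: 3, F: 2

The standard divisor is 1612079/15 ≈ 107471.933.
Standard quotas: G 3.9439, D 6.5080, E 2.9977, F 1.5505.
Lower quotas: G 3, D 6, E 2, F 1 (sum 12, leaving 3 seats).
Remainders in descending order: E 0.9977, G 0.9439, F 0.5505, D 0.5080.
Largest remainders: E, G, F receive the extra seats.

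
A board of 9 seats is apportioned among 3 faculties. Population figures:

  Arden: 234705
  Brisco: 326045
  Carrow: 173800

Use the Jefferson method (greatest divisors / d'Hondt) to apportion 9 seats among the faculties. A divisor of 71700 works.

With modified divisor 71700: modified quotas Arden 3.273, Brisco 4.547, Carrow 2.424.
Rounding down: Arden 3, Brisco 4, Carrow 2 (total 9).

Arden 3, Brisco 4, Carrow 2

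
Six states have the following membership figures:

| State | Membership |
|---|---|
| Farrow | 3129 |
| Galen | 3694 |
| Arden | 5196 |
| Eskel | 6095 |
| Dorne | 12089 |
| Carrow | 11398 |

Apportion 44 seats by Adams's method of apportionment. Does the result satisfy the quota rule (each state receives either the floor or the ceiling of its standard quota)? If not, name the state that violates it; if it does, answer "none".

Standard quotas: Farrow 3.309, Galen 3.907, Arden 5.496, Eskel 6.446, Dorne 12.786, Carrow 12.055.
Adams allocation: Farrow 4, Galen 4, Arden 6, Eskel 6, Dorne 12, Carrow 12.
Every allocation lies between the lower and upper quota.

none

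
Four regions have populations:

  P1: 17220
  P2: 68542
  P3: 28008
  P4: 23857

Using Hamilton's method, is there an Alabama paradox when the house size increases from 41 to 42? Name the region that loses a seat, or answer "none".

At 41 seats: P1 5, P2 21, P3 8, P4 7.
At 42 seats: P1 5, P2 21, P3 9, P4 7.
No region's allocation decreased.

none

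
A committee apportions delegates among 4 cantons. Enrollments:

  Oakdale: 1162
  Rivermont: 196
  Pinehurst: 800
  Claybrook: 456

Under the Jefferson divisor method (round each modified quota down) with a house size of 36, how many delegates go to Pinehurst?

Standard divisor 2614/36 ≈ 72.611; standard quotas: Oakdale 16.003, Rivermont 2.699, Pinehurst 11.018, Claybrook 6.280.
Rounding down gives 16, 2, 11, 6 = 35 seats, so the divisor must be adjusted.
With modified divisor 68: modified quotas Oakdale 17.088, Rivermont 2.882, Pinehurst 11.765, Claybrook 6.706.
Rounding down: Oakdale 17, Rivermont 2, Pinehurst 11, Claybrook 6 (total 36).
Pinehurst receives 11.

11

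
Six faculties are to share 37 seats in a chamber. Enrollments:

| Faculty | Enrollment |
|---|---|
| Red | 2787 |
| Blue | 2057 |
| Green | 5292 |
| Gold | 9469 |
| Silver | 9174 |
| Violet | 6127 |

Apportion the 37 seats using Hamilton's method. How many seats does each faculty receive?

Standard divisor: 34906 ÷ 37 ≈ 943.405.
Standard quotas: Red 2.9542, Blue 2.1804, Green 5.6095, Gold 10.0370, Silver 9.7243, Violet 6.4946.
Lower quotas: Red 2, Blue 2, Green 5, Gold 10, Silver 9, Violet 6 (sum 34, leaving 3 seats).
Remainders in descending order: Red 0.9542, Silver 0.7243, Green 0.6095, Violet 0.4946, Blue 0.1804, Gold 0.0370.
The surplus seats go to Red, Silver, Green.

Red=3; Blue=2; Green=6; Gold=10; Silver=10; Violet=6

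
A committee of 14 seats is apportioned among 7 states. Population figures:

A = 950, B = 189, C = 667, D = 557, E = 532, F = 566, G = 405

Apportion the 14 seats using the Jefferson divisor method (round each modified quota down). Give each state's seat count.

Standard divisor 3866/14 ≈ 276.143; standard quotas: A 3.440, B 0.684, C 2.415, D 2.017, E 1.927, F 2.050, G 1.467.
Rounding down gives 3, 0, 2, 2, 1, 2, 1 = 11 seats, so the divisor must be adjusted.
With modified divisor 210: modified quotas A 4.524, B 0.900, C 3.176, D 2.652, E 2.533, F 2.695, G 1.929.
Rounding down: A 4, B 0, C 3, D 2, E 2, F 2, G 1 (total 14).

A 4; B 0; C 3; D 2; E 2; F 2; G 1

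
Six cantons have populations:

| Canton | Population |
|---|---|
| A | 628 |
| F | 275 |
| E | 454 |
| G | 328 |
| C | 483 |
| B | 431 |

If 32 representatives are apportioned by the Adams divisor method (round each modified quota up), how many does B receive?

Standard divisor 2599/32 ≈ 81.219; standard quotas: A 7.732, F 3.386, E 5.590, G 4.038, C 5.947, B 5.307.
Rounding up gives 8, 4, 6, 5, 6, 6 = 35 seats, so the divisor must be adjusted.
With modified divisor 90: modified quotas A 6.978, F 3.056, E 5.044, G 3.644, C 5.367, B 4.789.
Rounding up: A 7, F 4, E 6, G 4, C 6, B 5 (total 32).
B receives 5.

5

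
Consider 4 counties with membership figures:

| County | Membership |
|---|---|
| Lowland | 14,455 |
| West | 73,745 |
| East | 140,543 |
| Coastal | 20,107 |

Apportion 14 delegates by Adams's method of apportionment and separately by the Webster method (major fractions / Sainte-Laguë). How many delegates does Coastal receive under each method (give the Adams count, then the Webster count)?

Adams: Lowland 1, West 4, East 7, Coastal 2.
Webster: Lowland 1, West 4, East 8, Coastal 1.
Coastal gets 2 under Adams and 1 under Webster.

2 and 1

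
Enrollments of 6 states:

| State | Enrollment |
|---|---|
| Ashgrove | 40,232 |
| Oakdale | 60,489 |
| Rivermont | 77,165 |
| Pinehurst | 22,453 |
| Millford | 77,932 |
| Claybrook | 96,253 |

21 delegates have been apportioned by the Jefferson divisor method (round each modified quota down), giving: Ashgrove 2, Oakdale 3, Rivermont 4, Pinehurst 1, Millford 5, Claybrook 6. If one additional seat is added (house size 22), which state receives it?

Rivermont

Priority for the next seat is population ÷ (current seats + 1).
Priorities: Ashgrove 13410.667, Oakdale 15122.250, Rivermont 15433.000, Pinehurst 11226.500, Millford 12988.667, Claybrook 13750.429.
Highest priority: Rivermont.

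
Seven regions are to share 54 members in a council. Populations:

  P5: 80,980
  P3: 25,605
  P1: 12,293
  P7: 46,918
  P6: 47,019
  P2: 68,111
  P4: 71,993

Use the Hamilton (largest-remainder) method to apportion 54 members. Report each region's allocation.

P5 12, P3 4, P1 2, P7 7, P6 7, P2 11, P4 11

The standard divisor is 352919/54 ≈ 6535.537.
Standard quotas: P5 12.3907, P3 3.9178, P1 1.8809, P7 7.1789, P6 7.1944, P2 10.4216, P4 11.0156.
Lower quotas: P5 12, P3 3, P1 1, P7 7, P6 7, P2 10, P4 11 (sum 51, leaving 3 seats).
Remainders in descending order: P3 0.9178, P1 0.8809, P2 0.4216, P5 0.3907, P6 0.1944, P7 0.1789, P4 0.0156.
The surplus seats go to P3, P1, P2.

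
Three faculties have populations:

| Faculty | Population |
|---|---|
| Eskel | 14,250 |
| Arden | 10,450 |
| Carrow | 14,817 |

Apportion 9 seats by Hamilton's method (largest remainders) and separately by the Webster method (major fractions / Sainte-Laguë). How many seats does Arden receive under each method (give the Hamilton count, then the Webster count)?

3 and 2

Hamilton: Eskel 3, Arden 3, Carrow 3.
Webster: Eskel 3, Arden 2, Carrow 4.
Arden gets 3 under Hamilton and 2 under Webster.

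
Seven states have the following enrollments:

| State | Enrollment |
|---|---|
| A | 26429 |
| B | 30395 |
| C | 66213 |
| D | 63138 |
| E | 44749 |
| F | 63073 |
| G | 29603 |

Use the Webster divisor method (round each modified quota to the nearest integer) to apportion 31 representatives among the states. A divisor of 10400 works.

A: 3, B: 3, C: 6, D: 6, E: 4, F: 6, G: 3

With modified divisor 10400: modified quotas A 2.541, B 2.923, C 6.367, D 6.071, E 4.303, F 6.065, G 2.846.
Rounding to the nearest integer: A 3, B 3, C 6, D 6, E 4, F 6, G 3 (total 31).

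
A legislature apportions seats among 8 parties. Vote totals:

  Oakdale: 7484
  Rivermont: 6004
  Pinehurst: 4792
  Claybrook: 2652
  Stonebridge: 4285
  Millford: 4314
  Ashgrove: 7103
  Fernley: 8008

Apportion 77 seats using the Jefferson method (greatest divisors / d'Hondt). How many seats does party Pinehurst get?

8

Standard divisor 44642/77 ≈ 579.766; standard quotas: Oakdale 12.909, Rivermont 10.356, Pinehurst 8.265, Claybrook 4.574, Stonebridge 7.391, Millford 7.441, Ashgrove 12.251, Fernley 13.812.
Rounding down gives 12, 10, 8, 4, 7, 7, 12, 13 = 73 seats, so the divisor must be adjusted.
With modified divisor 543: modified quotas Oakdale 13.783, Rivermont 11.057, Pinehurst 8.825, Claybrook 4.884, Stonebridge 7.891, Millford 7.945, Ashgrove 13.081, Fernley 14.748.
Rounding down: Oakdale 13, Rivermont 11, Pinehurst 8, Claybrook 4, Stonebridge 7, Millford 7, Ashgrove 13, Fernley 14 (total 77).
Pinehurst receives 8.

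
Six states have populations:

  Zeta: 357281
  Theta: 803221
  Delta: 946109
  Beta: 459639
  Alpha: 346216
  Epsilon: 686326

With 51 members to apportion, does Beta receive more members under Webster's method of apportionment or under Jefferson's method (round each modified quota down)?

Webster

Webster: Zeta 5, Theta 11, Delta 13, Beta 7, Alpha 5, Epsilon 10.
Jefferson: Zeta 5, Theta 11, Delta 14, Beta 6, Alpha 5, Epsilon 10.
Beta gets 7 under Webster and 6 under Jefferson.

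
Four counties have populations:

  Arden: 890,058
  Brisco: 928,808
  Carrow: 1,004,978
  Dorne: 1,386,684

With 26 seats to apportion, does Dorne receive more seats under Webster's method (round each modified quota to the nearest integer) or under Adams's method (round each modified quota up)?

Webster

Webster: Arden 5, Brisco 6, Carrow 6, Dorne 9.
Adams: Arden 6, Brisco 6, Carrow 6, Dorne 8.
Dorne gets 9 under Webster and 8 under Adams.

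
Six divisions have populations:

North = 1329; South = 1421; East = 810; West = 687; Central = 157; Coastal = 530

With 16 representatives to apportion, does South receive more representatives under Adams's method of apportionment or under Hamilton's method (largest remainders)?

Adams: North 4, South 4, East 3, West 2, Central 1, Coastal 2.
Hamilton: North 4, South 5, East 3, West 2, Central 0, Coastal 2.
South gets 4 under Adams and 5 under Hamilton.

Hamilton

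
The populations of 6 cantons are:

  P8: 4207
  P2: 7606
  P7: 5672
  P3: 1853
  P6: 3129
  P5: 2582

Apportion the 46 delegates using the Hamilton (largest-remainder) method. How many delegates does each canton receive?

P8 8, P2 14, P7 10, P3 3, P6 6, P5 5

Total 25049; standard divisor 25049/46 ≈ 544.543.
Standard quotas: P8 7.7257, P2 13.9677, P7 10.4161, P3 3.4029, P6 5.7461, P5 4.7416.
Lower quotas: P8 7, P2 13, P7 10, P3 3, P6 5, P5 4 (sum 42, leaving 4 seats).
Remainders in descending order: P2 0.9677, P6 0.7461, P5 0.7416, P8 0.7257, P7 0.4161, P3 0.4029.
The surplus seats go to P2, P6, P5, P8.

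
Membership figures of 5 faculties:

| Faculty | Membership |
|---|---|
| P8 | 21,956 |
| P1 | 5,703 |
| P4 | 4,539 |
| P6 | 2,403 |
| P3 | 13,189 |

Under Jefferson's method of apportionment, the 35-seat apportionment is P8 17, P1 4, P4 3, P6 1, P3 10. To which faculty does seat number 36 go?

Priority for the next seat is population ÷ (current seats + 1).
Priorities: P8 1219.778, P1 1140.600, P4 1134.750, P6 1201.500, P3 1199.000.
Highest priority: P8.

P8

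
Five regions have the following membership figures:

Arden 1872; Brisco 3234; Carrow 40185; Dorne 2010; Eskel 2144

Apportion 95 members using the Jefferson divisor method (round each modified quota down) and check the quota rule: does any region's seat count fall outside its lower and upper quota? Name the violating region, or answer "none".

Carrow

Standard quotas: Arden 3.597, Brisco 6.214, Carrow 77.209, Dorne 3.862, Eskel 4.119.
Jefferson allocation: Arden 3, Brisco 6, Carrow 79, Dorne 3, Eskel 4.
Carrow has quota 77.209 (lower 77, upper 78) but receives 79 — outside the quota interval.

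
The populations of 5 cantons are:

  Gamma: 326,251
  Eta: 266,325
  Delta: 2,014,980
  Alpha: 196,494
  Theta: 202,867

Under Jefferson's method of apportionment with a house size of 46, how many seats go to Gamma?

Standard divisor 3006917/46 ≈ 65367.761; standard quotas: Gamma 4.991, Eta 4.074, Delta 30.825, Alpha 3.006, Theta 3.103.
Rounding down gives 4, 4, 30, 3, 3 = 44 seats, so the divisor must be adjusted.
With modified divisor 64000: modified quotas Gamma 5.098, Eta 4.161, Delta 31.484, Alpha 3.070, Theta 3.170.
Rounding down: Gamma 5, Eta 4, Delta 31, Alpha 3, Theta 3 (total 46).
Gamma receives 5.

5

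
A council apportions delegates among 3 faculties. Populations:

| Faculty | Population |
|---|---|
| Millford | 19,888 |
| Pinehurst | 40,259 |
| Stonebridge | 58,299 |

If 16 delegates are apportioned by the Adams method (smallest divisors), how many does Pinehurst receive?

5

Standard divisor 118446/16 ≈ 7402.875; standard quotas: Millford 2.687, Pinehurst 5.438, Stonebridge 7.875.
Rounding up gives 3, 6, 8 = 17 seats, so the divisor must be adjusted.
With modified divisor 8200: modified quotas Millford 2.425, Pinehurst 4.910, Stonebridge 7.110.
Rounding up: Millford 3, Pinehurst 5, Stonebridge 8 (total 16).
Pinehurst receives 5.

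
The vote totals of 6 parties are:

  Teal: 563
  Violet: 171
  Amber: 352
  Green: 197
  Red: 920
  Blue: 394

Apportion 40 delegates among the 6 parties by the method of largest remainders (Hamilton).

Teal: 9, Violet: 3, Amber: 5, Green: 3, Red: 14, Blue: 6

Total 2597; standard divisor 2597/40 ≈ 64.925.
Standard quotas: Teal 8.672, Violet 2.634, Amber 5.422, Green 3.034, Red 14.170, Blue 6.069.
Lower quotas: Teal 8, Violet 2, Amber 5, Green 3, Red 14, Blue 6 (sum 38, leaving 2 seats).
Remainders in descending order: Teal 0.672, Violet 0.634, Amber 0.422, Red 0.170, Blue 0.069, Green 0.034.
Largest remainders: Teal, Violet receive the extra seats.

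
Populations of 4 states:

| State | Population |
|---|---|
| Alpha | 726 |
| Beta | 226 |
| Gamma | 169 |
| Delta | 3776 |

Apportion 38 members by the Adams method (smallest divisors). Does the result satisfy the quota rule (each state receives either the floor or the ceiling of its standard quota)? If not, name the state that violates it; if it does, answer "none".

Standard quotas: Alpha 5.634, Beta 1.754, Gamma 1.311, Delta 29.301.
Adams allocation: Alpha 6, Beta 2, Gamma 2, Delta 28.
Delta has quota 29.301 (lower 29, upper 30) but receives 28 — outside the quota interval.

Delta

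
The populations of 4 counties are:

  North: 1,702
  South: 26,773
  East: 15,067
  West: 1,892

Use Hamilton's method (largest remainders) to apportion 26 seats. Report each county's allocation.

North 1, South 15, East 9, West 1

The standard divisor is 45434/26 ≈ 1747.462.
Standard quotas: North 0.9740, South 15.3211, East 8.6222, West 1.0827.
Lower quotas: North 0, South 15, East 8, West 1 (sum 24, leaving 2 seats).
Remainders in descending order: North 0.9740, East 0.6222, South 0.3211, West 0.0827.
The surplus seats go to North, East.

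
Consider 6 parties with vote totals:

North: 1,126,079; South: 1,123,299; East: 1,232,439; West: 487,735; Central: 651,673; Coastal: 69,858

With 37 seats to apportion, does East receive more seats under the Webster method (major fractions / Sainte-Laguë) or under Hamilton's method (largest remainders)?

Webster: North 9, South 9, East 9, West 4, Central 5, Coastal 1.
Hamilton: North 9, South 9, East 10, West 4, Central 5, Coastal 0.
East gets 9 under Webster and 10 under Hamilton.

Hamilton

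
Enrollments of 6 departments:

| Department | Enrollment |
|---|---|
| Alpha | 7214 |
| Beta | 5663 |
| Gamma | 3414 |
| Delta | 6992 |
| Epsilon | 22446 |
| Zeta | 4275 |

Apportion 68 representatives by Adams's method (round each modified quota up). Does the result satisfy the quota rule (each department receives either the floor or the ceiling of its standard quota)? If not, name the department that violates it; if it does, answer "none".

Epsilon

Standard quotas: Alpha 9.810, Beta 7.701, Gamma 4.643, Delta 9.508, Epsilon 30.524, Zeta 5.814.
Adams allocation: Alpha 10, Beta 8, Gamma 5, Delta 10, Epsilon 29, Zeta 6.
Epsilon has quota 30.524 (lower 30, upper 31) but receives 29 — outside the quota interval.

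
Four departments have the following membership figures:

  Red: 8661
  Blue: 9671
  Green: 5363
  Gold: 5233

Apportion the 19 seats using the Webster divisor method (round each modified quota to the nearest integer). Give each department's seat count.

Standard divisor 28928/19 ≈ 1522.526; standard quotas: Red 5.689, Blue 6.352, Green 3.522, Gold 3.437.
Rounding to the nearest integer gives Red 6, Blue 6, Green 4, Gold 3 — total 19, matching the house size, so no adjustment is needed.

Red 6; Blue 6; Green 4; Gold 3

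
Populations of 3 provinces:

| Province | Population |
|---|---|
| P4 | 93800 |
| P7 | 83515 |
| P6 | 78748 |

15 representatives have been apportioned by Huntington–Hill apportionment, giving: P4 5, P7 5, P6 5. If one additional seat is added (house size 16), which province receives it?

Priority for the next seat is population ÷ (√(s·(s+1))).
Priorities: P4 17125.459, P7 15247.683, P6 14377.352.
Highest priority: P4.

P4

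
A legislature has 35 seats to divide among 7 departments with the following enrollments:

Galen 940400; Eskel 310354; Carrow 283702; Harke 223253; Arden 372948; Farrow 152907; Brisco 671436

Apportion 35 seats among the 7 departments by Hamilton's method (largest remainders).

Total 2955000; standard divisor 2955000/35 ≈ 84428.571.
Standard quotas: Galen 11.1384, Eskel 3.6759, Carrow 3.3603, Harke 2.6443, Arden 4.4173, Farrow 1.8111, Brisco 7.9527.
Lower quotas: Galen 11, Eskel 3, Carrow 3, Harke 2, Arden 4, Farrow 1, Brisco 7 (sum 31, leaving 4 seats).
Remainders in descending order: Brisco 0.9527, Farrow 0.8111, Eskel 0.6759, Harke 0.6443, Arden 0.4173, Carrow 0.3603, Galen 0.1384.
Largest remainders: Brisco, Farrow, Eskel, Harke receive the extra seats.

Galen=11, Eskel=4, Carrow=3, Harke=3, Arden=4, Farrow=2, Brisco=8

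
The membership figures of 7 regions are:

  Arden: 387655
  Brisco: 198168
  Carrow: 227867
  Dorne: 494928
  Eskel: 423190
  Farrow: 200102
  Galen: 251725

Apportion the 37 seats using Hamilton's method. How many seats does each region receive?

Standard divisor: 2183635 ÷ 37 ≈ 59017.162.
Standard quotas: Arden 6.5685, Brisco 3.3578, Carrow 3.8610, Dorne 8.3862, Eskel 7.1706, Farrow 3.3906, Galen 4.2653.
Lower quotas: Arden 6, Brisco 3, Carrow 3, Dorne 8, Eskel 7, Farrow 3, Galen 4 (sum 34, leaving 3 seats).
Remainders in descending order: Carrow 0.8610, Arden 0.5685, Farrow 0.3906, Dorne 0.3862, Brisco 0.3578, Galen 0.2653, Eskel 0.1706.
The surplus seats go to Carrow, Arden, Farrow.

Arden: 7, Brisco: 3, Carrow: 4, Dorne: 8, Eskel: 7, Farrow: 4, Galen: 4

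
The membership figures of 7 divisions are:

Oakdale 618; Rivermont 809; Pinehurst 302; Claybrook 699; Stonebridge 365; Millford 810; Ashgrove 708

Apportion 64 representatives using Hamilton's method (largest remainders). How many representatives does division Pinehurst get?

Total 4311; standard divisor 4311/64 ≈ 67.359.
Standard quotas: Oakdale 9.175, Rivermont 12.010, Pinehurst 4.483, Claybrook 10.377, Stonebridge 5.419, Millford 12.025, Ashgrove 10.511.
Lower quotas: Oakdale 9, Rivermont 12, Pinehurst 4, Claybrook 10, Stonebridge 5, Millford 12, Ashgrove 10 (sum 62, leaving 2 seats).
Remainders in descending order: Ashgrove 0.511, Pinehurst 0.483, Stonebridge 0.419, Claybrook 0.377, Oakdale 0.175, Millford 0.025, Rivermont 0.010.
The surplus seats go to Ashgrove, Pinehurst.
Pinehurst receives 5.

5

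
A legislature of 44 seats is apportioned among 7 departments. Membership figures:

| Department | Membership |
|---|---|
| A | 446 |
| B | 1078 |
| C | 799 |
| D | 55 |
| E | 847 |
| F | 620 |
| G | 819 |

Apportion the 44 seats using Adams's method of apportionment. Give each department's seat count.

A=4; B=10; C=7; D=1; E=8; F=6; G=8

Standard divisor 4664/44 ≈ 106; standard quotas: A 4.208, B 10.170, C 7.538, D 0.519, E 7.991, F 5.849, G 7.726.
Rounding up gives 5, 11, 8, 1, 8, 6, 8 = 47 seats, so the divisor must be adjusted.
With modified divisor 116: modified quotas A 3.845, B 9.293, C 6.888, D 0.474, E 7.302, F 5.345, G 7.060.
Rounding up: A 4, B 10, C 7, D 1, E 8, F 6, G 8 (total 44).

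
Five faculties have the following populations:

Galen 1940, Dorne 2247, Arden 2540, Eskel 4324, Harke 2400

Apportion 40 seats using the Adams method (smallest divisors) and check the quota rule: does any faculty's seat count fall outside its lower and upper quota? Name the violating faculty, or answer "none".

none

Standard quotas: Galen 5.769, Dorne 6.682, Arden 7.553, Eskel 12.859, Harke 7.137.
Adams allocation: Galen 6, Dorne 7, Arden 8, Eskel 12, Harke 7.
Every allocation lies between the lower and upper quota.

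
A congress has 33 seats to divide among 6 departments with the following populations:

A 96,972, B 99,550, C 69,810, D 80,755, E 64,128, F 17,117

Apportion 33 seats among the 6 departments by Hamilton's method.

A: 8, B: 8, C: 5, D: 6, E: 5, F: 1

Total 428332; standard divisor 428332/33 ≈ 12979.758.
Standard quotas: A 7.4710, B 7.6696, C 5.3784, D 6.2216, E 4.9406, F 1.3187.
Lower quotas: A 7, B 7, C 5, D 6, E 4, F 1 (sum 30, leaving 3 seats).
Remainders in descending order: E 0.9406, B 0.6696, A 0.4710, C 0.3784, F 0.3187, D 0.2216.
Largest remainders: E, B, A receive the extra seats.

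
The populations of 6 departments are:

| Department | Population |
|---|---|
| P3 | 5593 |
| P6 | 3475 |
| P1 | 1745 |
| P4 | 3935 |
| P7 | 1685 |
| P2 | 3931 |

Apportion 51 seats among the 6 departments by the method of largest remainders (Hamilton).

Standard divisor: 20364 ÷ 51 ≈ 399.294.
Standard quotas: P3 14.0072, P6 8.7029, P1 4.3702, P4 9.8549, P7 4.2199, P2 9.8449.
Lower quotas: P3 14, P6 8, P1 4, P4 9, P7 4, P2 9 (sum 48, leaving 3 seats).
Remainders in descending order: P4 0.8549, P2 0.8449, P6 0.7029, P1 0.3702, P7 0.2199, P3 0.0072.
The surplus seats go to P4, P2, P6.

P3 14, P6 9, P1 4, P4 10, P7 4, P2 10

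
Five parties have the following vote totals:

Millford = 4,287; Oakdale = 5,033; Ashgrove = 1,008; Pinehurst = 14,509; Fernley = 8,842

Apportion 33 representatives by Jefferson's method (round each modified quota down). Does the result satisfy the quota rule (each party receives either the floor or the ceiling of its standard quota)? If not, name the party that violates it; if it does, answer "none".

Standard quotas: Millford 4.201, Oakdale 4.932, Ashgrove 0.988, Pinehurst 14.216, Fernley 8.664.
Jefferson allocation: Millford 4, Oakdale 5, Ashgrove 1, Pinehurst 14, Fernley 9.
Every allocation lies between the lower and upper quota.

none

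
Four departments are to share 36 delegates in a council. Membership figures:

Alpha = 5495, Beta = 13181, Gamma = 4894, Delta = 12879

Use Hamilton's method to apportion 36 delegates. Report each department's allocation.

Alpha: 5; Beta: 13; Gamma: 5; Delta: 13

Standard divisor: 36449 ÷ 36 ≈ 1012.472.
Standard quotas: Alpha 5.4273, Beta 13.0186, Gamma 4.8337, Delta 12.7203.
Lower quotas: Alpha 5, Beta 13, Gamma 4, Delta 12 (sum 34, leaving 2 seats).
Remainders in descending order: Gamma 0.8337, Delta 0.7203, Alpha 0.4273, Beta 0.0186.
Largest remainders: Gamma, Delta receive the extra seats.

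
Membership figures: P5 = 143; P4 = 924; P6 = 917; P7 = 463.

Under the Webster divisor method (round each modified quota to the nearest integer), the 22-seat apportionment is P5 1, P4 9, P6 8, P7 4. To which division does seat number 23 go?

P6

Priority for the next seat is population ÷ (current seats + 0.5).
Priorities: P5 95.333, P4 97.263, P6 107.882, P7 102.889.
Highest priority: P6.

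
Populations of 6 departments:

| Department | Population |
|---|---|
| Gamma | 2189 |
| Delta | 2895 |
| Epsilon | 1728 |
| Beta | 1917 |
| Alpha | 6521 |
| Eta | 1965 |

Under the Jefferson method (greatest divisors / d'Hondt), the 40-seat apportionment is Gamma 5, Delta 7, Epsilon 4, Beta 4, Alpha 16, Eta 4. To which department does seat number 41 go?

Eta

Priority for the next seat is population ÷ (current seats + 1).
Priorities: Gamma 364.833, Delta 361.875, Epsilon 345.600, Beta 383.400, Alpha 383.588, Eta 393.000.
Highest priority: Eta.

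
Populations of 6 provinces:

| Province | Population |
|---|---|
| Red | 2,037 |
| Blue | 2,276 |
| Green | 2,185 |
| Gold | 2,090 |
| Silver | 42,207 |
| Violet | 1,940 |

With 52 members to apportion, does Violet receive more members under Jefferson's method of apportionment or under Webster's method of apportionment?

Webster

Jefferson: Red 2, Blue 2, Green 2, Gold 2, Silver 43, Violet 1.
Webster: Red 2, Blue 2, Green 2, Gold 2, Silver 42, Violet 2.
Violet gets 1 under Jefferson and 2 under Webster.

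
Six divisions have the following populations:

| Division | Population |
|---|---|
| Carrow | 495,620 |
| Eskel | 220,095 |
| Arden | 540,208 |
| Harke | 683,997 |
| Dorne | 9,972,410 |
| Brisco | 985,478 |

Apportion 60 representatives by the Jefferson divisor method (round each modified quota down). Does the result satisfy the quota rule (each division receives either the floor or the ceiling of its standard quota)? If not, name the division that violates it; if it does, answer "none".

Standard quotas: Carrow 2.306, Eskel 1.024, Arden 2.513, Harke 3.182, Dorne 46.391, Brisco 4.584.
Jefferson allocation: Carrow 2, Eskel 1, Arden 2, Harke 3, Dorne 48, Brisco 4.
Dorne has quota 46.391 (lower 46, upper 47) but receives 48 — outside the quota interval.

Dorne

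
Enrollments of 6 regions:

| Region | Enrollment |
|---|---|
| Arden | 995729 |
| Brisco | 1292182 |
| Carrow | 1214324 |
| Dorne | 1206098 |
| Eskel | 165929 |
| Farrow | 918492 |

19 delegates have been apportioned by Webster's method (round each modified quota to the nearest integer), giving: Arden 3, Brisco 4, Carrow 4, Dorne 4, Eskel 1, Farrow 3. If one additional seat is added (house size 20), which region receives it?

Brisco

Priority for the next seat is population ÷ (current seats + 0.5).
Priorities: Arden 284494.000, Brisco 287151.556, Carrow 269849.778, Dorne 268021.778, Eskel 110619.333, Farrow 262426.286.
Highest priority: Brisco.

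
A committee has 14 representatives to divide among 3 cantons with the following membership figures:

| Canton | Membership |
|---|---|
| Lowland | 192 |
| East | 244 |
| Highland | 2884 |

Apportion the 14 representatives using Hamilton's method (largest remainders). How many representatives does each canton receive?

Lowland=1, East=1, Highland=12

The standard divisor is 3320/14 ≈ 237.143.
Standard quotas: Lowland 0.810, East 1.029, Highland 12.161.
Lower quotas: Lowland 0, East 1, Highland 12 (sum 13, leaving 1 seat).
Remainders in descending order: Lowland 0.810, Highland 0.161, East 0.029.
The surplus seat goes to Lowland.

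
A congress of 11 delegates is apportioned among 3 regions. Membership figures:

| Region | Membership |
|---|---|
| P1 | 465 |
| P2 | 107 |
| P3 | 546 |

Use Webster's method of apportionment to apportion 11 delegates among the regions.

P1 5; P2 1; P3 5

Standard divisor 1118/11 ≈ 101.636; standard quotas: P1 4.575, P2 1.053, P3 5.372.
Rounding to the nearest integer gives P1 5, P2 1, P3 5 — total 11, matching the house size, so no adjustment is needed.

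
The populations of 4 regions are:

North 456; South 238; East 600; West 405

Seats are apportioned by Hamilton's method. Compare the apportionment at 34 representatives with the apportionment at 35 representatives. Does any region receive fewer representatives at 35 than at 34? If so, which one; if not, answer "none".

none

At 34 seats: North 9, South 5, East 12, West 8.
At 35 seats: North 10, South 5, East 12, West 8.
No region's allocation decreased.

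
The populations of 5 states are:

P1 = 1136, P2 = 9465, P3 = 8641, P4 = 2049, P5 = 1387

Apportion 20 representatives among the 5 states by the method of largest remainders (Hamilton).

The standard divisor is 22678/20 ≈ 1133.9.
Standard quotas: P1 1.0019, P2 8.3473, P3 7.6206, P4 1.8070, P5 1.2232.
Lower quotas: P1 1, P2 8, P3 7, P4 1, P5 1 (sum 18, leaving 2 seats).
Remainders in descending order: P4 0.8070, P3 0.6206, P2 0.3473, P5 0.2232, P1 0.0019.
The surplus seats go to P4, P3.

P1 1, P2 8, P3 8, P4 2, P5 1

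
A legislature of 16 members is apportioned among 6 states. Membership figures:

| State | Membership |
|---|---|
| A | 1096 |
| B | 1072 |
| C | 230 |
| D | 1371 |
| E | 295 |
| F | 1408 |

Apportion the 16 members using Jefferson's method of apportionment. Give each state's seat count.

Standard divisor 5472/16 ≈ 342; standard quotas: A 3.205, B 3.135, C 0.673, D 4.009, E 0.863, F 4.117.
Rounding down gives 3, 3, 0, 4, 0, 4 = 14 seats, so the divisor must be adjusted.
With modified divisor 280: modified quotas A 3.914, B 3.829, C 0.821, D 4.896, E 1.054, F 5.029.
Rounding down: A 3, B 3, C 0, D 4, E 1, F 5 (total 16).

A=3, B=3, C=0, D=4, E=1, F=5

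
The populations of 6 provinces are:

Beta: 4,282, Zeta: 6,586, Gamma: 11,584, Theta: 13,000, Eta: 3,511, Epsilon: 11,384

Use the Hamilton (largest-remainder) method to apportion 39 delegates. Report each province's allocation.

Beta=3, Zeta=5, Gamma=9, Theta=10, Eta=3, Epsilon=9

Total 50347; standard divisor 50347/39 ≈ 1290.949.
Standard quotas: Beta 3.3169, Zeta 5.1017, Gamma 8.9732, Theta 10.0701, Eta 2.7197, Epsilon 8.8183.
Lower quotas: Beta 3, Zeta 5, Gamma 8, Theta 10, Eta 2, Epsilon 8 (sum 36, leaving 3 seats).
Remainders in descending order: Gamma 0.9732, Epsilon 0.8183, Eta 0.7197, Beta 0.3169, Zeta 0.1017, Theta 0.0701.
Largest remainders: Gamma, Epsilon, Eta receive the extra seats.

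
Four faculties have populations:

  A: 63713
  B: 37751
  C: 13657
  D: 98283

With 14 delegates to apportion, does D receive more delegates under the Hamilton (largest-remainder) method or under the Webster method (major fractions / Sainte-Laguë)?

Webster

Hamilton: A 4, B 3, C 1, D 6.
Webster: A 4, B 2, C 1, D 7.
D gets 6 under Hamilton and 7 under Webster.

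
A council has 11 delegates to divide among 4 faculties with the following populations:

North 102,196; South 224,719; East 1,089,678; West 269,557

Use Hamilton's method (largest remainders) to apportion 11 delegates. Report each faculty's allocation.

North 1, South 1, East 7, West 2

Standard divisor: 1686150 ÷ 11 ≈ 153286.364.
Standard quotas: North 0.6667, South 1.4660, East 7.1088, West 1.7585.
Lower quotas: North 0, South 1, East 7, West 1 (sum 9, leaving 2 seats).
Remainders in descending order: West 0.7585, North 0.6667, South 0.4660, East 0.1088.
Largest remainders: West, North receive the extra seats.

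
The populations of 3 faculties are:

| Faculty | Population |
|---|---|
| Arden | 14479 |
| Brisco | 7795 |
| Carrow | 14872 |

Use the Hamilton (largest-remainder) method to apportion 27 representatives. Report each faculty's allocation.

Standard divisor: 37146 ÷ 27 ≈ 1375.778.
Standard quotas: Arden 10.5242, Brisco 5.6659, Carrow 10.8099.
Lower quotas: Arden 10, Brisco 5, Carrow 10 (sum 25, leaving 2 seats).
Remainders in descending order: Carrow 0.8099, Brisco 0.6659, Arden 0.5242.
The surplus seats go to Carrow, Brisco.

Arden 10; Brisco 6; Carrow 11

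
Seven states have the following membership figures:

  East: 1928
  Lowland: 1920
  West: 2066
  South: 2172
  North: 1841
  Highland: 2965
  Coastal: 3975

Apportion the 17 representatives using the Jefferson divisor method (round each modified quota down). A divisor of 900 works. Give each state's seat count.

With modified divisor 900: modified quotas East 2.142, Lowland 2.133, West 2.296, South 2.413, North 2.046, Highland 3.294, Coastal 4.417.
Rounding down: East 2, Lowland 2, West 2, South 2, North 2, Highland 3, Coastal 4 (total 17).

East 2, Lowland 2, West 2, South 2, North 2, Highland 3, Coastal 4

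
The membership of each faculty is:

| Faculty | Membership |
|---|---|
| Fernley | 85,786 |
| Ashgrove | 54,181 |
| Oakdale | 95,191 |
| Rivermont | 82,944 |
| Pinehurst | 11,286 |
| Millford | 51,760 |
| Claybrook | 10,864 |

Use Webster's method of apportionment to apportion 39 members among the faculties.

Standard divisor 392012/39 ≈ 10051.59; standard quotas: Fernley 8.535, Ashgrove 5.390, Oakdale 9.470, Rivermont 8.252, Pinehurst 1.123, Millford 5.149, Claybrook 1.081.
Rounding to the nearest integer gives 9, 5, 9, 8, 1, 5, 1 = 38 seats, so the divisor must be adjusted.
With modified divisor 9900: modified quotas Fernley 8.665, Ashgrove 5.473, Oakdale 9.615, Rivermont 8.378, Pinehurst 1.140, Millford 5.228, Claybrook 1.097.
Rounding to the nearest integer: Fernley 9, Ashgrove 5, Oakdale 10, Rivermont 8, Pinehurst 1, Millford 5, Claybrook 1 (total 39).

Fernley 9, Ashgrove 5, Oakdale 10, Rivermont 8, Pinehurst 1, Millford 5, Claybrook 1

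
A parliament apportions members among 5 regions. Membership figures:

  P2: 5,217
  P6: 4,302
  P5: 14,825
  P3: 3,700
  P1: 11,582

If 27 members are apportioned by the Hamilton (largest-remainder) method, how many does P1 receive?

8

Standard divisor: 39626 ÷ 27 ≈ 1467.63.
Standard quotas: P2 3.5547, P6 2.9313, P5 10.1013, P3 2.5211, P1 7.8916.
Lower quotas: P2 3, P6 2, P5 10, P3 2, P1 7 (sum 24, leaving 3 seats).
Remainders in descending order: P6 0.9313, P1 0.8916, P2 0.5547, P3 0.5211, P5 0.1013.
The surplus seats go to P6, P1, P2.
P1 receives 8.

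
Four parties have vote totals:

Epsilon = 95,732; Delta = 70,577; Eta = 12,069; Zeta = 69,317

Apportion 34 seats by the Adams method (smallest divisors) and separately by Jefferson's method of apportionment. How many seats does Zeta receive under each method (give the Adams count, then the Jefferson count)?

9 and 10

Adams: Epsilon 13, Delta 10, Eta 2, Zeta 9.
Jefferson: Epsilon 13, Delta 10, Eta 1, Zeta 10.
Zeta gets 9 under Adams and 10 under Jefferson.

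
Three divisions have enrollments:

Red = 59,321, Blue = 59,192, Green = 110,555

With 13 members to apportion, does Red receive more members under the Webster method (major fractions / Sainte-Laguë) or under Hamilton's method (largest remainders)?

Hamilton

Webster: Red 3, Blue 3, Green 7.
Hamilton: Red 4, Blue 3, Green 6.
Red gets 3 under Webster and 4 under Hamilton.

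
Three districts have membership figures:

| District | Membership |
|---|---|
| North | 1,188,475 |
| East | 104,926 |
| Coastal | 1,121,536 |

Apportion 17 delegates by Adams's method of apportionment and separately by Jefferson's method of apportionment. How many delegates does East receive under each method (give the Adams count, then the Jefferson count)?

1 and 0

Adams: North 8, East 1, Coastal 8.
Jefferson: North 9, East 0, Coastal 8.
East gets 1 under Adams and 0 under Jefferson.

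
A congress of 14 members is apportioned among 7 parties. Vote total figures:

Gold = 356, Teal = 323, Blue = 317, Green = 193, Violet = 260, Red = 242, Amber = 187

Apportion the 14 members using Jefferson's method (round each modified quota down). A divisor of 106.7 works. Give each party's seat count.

With modified divisor 106.7: modified quotas Gold 3.336, Teal 3.027, Blue 2.971, Green 1.809, Violet 2.437, Red 2.268, Amber 1.753.
Rounding down: Gold 3, Teal 3, Blue 2, Green 1, Violet 2, Red 2, Amber 1 (total 14).

Gold=3, Teal=3, Blue=2, Green=1, Violet=2, Red=2, Amber=1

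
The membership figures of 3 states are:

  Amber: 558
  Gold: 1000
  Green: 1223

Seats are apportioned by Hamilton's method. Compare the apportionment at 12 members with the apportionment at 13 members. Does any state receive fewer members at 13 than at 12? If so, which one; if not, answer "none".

Amber

At 12 seats: Amber 3, Gold 4, Green 5.
At 13 seats: Amber 2, Gold 5, Green 6.
Amber drops from 3 to 2.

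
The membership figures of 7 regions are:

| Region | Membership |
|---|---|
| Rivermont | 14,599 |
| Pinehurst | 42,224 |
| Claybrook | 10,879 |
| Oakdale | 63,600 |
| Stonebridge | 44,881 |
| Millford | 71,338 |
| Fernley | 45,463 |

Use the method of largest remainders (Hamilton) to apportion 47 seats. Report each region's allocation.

Rivermont=2; Pinehurst=7; Claybrook=2; Oakdale=10; Stonebridge=7; Millford=12; Fernley=7

Total 292984; standard divisor 292984/47 ≈ 6233.702.
Standard quotas: Rivermont 2.3419, Pinehurst 6.7735, Claybrook 1.7452, Oakdale 10.2026, Stonebridge 7.1997, Millford 11.4439, Fernley 7.2931.
Lower quotas: Rivermont 2, Pinehurst 6, Claybrook 1, Oakdale 10, Stonebridge 7, Millford 11, Fernley 7 (sum 44, leaving 3 seats).
Remainders in descending order: Pinehurst 0.7735, Claybrook 0.7452, Millford 0.4439, Rivermont 0.3419, Fernley 0.2931, Oakdale 0.2026, Stonebridge 0.1997.
Largest remainders: Pinehurst, Claybrook, Millford receive the extra seats.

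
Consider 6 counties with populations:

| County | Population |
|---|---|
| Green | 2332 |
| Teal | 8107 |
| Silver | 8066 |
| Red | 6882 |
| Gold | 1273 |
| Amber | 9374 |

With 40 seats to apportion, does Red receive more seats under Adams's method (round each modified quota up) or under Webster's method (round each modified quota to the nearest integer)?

Webster

Adams: Green 3, Teal 9, Silver 9, Red 7, Gold 2, Amber 10.
Webster: Green 3, Teal 9, Silver 9, Red 8, Gold 1, Amber 10.
Red gets 7 under Adams and 8 under Webster.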